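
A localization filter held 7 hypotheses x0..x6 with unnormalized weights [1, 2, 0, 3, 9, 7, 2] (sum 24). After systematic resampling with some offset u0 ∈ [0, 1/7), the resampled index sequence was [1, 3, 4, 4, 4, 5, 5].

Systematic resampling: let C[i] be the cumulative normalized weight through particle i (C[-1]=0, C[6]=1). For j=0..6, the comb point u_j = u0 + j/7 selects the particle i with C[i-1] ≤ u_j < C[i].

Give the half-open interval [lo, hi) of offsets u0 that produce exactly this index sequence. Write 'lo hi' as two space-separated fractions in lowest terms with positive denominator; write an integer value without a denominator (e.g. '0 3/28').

C = [1/24, 1/8, 1/8, 1/4, 5/8, 11/12, 1]
j=0 picked index 1: u0 ∈ [1/24, 1/8)
j=1 picked index 3: u0 ∈ [-1/56, 3/28)
j=2 picked index 4: u0 ∈ [-1/28, 19/56)
j=3 picked index 4: u0 ∈ [-5/28, 11/56)
j=4 picked index 4: u0 ∈ [-9/28, 3/56)
j=5 picked index 5: u0 ∈ [-5/56, 17/84)
j=6 picked index 5: u0 ∈ [-13/56, 5/84)
intersection: [1/24, 3/56)

1/24 3/56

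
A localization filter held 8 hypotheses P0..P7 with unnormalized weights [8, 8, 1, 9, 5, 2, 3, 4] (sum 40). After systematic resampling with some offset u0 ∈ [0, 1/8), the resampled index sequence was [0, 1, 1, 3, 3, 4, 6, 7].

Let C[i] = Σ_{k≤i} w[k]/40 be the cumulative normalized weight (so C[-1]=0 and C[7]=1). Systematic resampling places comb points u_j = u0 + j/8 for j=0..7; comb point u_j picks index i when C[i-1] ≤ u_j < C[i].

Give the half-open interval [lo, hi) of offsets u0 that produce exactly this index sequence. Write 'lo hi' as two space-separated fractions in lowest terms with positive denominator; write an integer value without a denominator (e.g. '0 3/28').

3/40 1/8

C = [1/5, 2/5, 17/40, 13/20, 31/40, 33/40, 9/10, 1]
j=0 picked index 0: u0 ∈ [0, 1/5)
j=1 picked index 1: u0 ∈ [3/40, 11/40)
j=2 picked index 1: u0 ∈ [-1/20, 3/20)
j=3 picked index 3: u0 ∈ [1/20, 11/40)
j=4 picked index 3: u0 ∈ [-3/40, 3/20)
j=5 picked index 4: u0 ∈ [1/40, 3/20)
j=6 picked index 6: u0 ∈ [3/40, 3/20)
j=7 picked index 7: u0 ∈ [1/40, 1/8)
intersection: [3/40, 1/8)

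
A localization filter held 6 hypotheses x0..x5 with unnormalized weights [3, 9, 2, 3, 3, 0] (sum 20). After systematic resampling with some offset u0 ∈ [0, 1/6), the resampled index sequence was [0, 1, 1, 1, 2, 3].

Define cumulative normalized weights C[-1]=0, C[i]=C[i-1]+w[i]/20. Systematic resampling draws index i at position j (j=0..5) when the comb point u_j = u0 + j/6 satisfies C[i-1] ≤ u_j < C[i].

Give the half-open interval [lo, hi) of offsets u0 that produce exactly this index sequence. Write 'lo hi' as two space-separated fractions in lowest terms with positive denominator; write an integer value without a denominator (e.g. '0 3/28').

C = [3/20, 3/5, 7/10, 17/20, 1, 1]
j=0 picked index 0: u0 ∈ [0, 3/20)
j=1 picked index 1: u0 ∈ [-1/60, 13/30)
j=2 picked index 1: u0 ∈ [-11/60, 4/15)
j=3 picked index 1: u0 ∈ [-7/20, 1/10)
j=4 picked index 2: u0 ∈ [-1/15, 1/30)
j=5 picked index 3: u0 ∈ [-2/15, 1/60)
intersection: [0, 1/60)

0 1/60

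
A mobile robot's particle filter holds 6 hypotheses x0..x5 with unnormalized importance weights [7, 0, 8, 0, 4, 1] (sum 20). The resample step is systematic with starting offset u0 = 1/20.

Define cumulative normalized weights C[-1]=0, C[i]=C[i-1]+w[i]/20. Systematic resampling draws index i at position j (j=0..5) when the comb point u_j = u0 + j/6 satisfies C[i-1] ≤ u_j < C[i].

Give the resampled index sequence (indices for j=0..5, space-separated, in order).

C = [7/20, 7/20, 3/4, 3/4, 19/20, 1]
j=0: u_0=1/20 ∈ [0, 7/20) → index 0
j=1: u_1=13/60 ∈ [0, 7/20) → index 0
j=2: u_2=23/60 ∈ [7/20, 3/4) → index 2
j=3: u_3=11/20 ∈ [7/20, 3/4) → index 2
j=4: u_4=43/60 ∈ [7/20, 3/4) → index 2
j=5: u_5=53/60 ∈ [3/4, 19/20) → index 4

0 0 2 2 2 4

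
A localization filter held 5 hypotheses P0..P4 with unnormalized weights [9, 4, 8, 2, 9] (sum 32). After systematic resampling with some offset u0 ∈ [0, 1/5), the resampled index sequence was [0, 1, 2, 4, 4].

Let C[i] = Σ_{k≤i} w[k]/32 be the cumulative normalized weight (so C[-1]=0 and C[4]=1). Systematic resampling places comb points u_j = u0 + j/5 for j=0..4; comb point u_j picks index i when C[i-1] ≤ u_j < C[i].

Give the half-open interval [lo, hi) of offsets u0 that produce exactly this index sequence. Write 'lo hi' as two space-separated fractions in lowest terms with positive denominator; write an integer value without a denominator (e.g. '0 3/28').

19/160 1/5

C = [9/32, 13/32, 21/32, 23/32, 1]
j=0 picked index 0: u0 ∈ [0, 9/32)
j=1 picked index 1: u0 ∈ [13/160, 33/160)
j=2 picked index 2: u0 ∈ [1/160, 41/160)
j=3 picked index 4: u0 ∈ [19/160, 2/5)
j=4 picked index 4: u0 ∈ [-13/160, 1/5)
intersection: [19/160, 1/5)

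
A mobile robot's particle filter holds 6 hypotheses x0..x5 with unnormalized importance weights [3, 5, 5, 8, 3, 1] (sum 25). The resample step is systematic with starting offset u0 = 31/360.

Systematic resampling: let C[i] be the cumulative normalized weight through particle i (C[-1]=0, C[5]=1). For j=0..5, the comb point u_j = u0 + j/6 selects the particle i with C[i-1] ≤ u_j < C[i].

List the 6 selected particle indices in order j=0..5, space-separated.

C = [3/25, 8/25, 13/25, 21/25, 24/25, 1]
j=0: u_0=31/360 ∈ [0, 3/25) → index 0
j=1: u_1=91/360 ∈ [3/25, 8/25) → index 1
j=2: u_2=151/360 ∈ [8/25, 13/25) → index 2
j=3: u_3=211/360 ∈ [13/25, 21/25) → index 3
j=4: u_4=271/360 ∈ [13/25, 21/25) → index 3
j=5: u_5=331/360 ∈ [21/25, 24/25) → index 4

0 1 2 3 3 4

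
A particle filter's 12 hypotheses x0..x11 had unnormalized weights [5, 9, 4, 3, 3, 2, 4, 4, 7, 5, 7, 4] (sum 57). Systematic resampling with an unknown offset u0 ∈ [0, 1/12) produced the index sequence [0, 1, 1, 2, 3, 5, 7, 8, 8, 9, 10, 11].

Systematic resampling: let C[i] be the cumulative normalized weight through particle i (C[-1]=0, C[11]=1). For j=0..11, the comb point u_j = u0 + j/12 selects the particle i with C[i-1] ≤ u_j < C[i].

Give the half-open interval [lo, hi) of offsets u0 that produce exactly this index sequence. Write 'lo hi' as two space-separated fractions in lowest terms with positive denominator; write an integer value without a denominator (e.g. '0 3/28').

1/38 2/57

C = [5/57, 14/57, 6/19, 7/19, 8/19, 26/57, 10/19, 34/57, 41/57, 46/57, 53/57, 1]
j=0 picked index 0: u0 ∈ [0, 5/57)
j=1 picked index 1: u0 ∈ [1/228, 37/228)
j=2 picked index 1: u0 ∈ [-3/38, 3/38)
j=3 picked index 2: u0 ∈ [-1/228, 5/76)
j=4 picked index 3: u0 ∈ [-1/57, 2/57)
j=5 picked index 5: u0 ∈ [1/228, 3/76)
j=6 picked index 7: u0 ∈ [1/38, 11/114)
j=7 picked index 8: u0 ∈ [1/76, 31/228)
j=8 picked index 8: u0 ∈ [-4/57, 1/19)
j=9 picked index 9: u0 ∈ [-7/228, 13/228)
j=10 picked index 10: u0 ∈ [-1/38, 11/114)
j=11 picked index 11: u0 ∈ [1/76, 1/12)
intersection: [1/38, 2/57)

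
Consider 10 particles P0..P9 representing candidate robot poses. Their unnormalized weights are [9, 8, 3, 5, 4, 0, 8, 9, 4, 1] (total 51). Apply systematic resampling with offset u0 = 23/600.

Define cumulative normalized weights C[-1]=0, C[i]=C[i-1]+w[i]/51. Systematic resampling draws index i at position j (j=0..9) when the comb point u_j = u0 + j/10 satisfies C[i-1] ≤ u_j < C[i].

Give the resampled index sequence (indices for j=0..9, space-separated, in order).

0 0 1 2 3 4 6 7 7 8

C = [3/17, 1/3, 20/51, 25/51, 29/51, 29/51, 37/51, 46/51, 50/51, 1]
j=0: u_0=23/600 ∈ [0, 3/17) → index 0
j=1: u_1=83/600 ∈ [0, 3/17) → index 0
j=2: u_2=143/600 ∈ [3/17, 1/3) → index 1
j=3: u_3=203/600 ∈ [1/3, 20/51) → index 2
j=4: u_4=263/600 ∈ [20/51, 25/51) → index 3
j=5: u_5=323/600 ∈ [25/51, 29/51) → index 4
j=6: u_6=383/600 ∈ [29/51, 37/51) → index 6
j=7: u_7=443/600 ∈ [37/51, 46/51) → index 7
j=8: u_8=503/600 ∈ [37/51, 46/51) → index 7
j=9: u_9=563/600 ∈ [46/51, 50/51) → index 8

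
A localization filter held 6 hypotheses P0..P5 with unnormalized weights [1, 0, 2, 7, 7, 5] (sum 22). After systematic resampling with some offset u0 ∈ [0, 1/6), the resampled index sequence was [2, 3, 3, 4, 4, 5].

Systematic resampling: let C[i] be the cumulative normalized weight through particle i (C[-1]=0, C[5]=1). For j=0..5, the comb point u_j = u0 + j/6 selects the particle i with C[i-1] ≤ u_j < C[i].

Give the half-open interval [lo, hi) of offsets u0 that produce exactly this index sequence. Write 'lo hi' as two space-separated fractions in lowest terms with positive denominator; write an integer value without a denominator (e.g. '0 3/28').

1/22 7/66

C = [1/22, 1/22, 3/22, 5/11, 17/22, 1]
j=0 picked index 2: u0 ∈ [1/22, 3/22)
j=1 picked index 3: u0 ∈ [-1/33, 19/66)
j=2 picked index 3: u0 ∈ [-13/66, 4/33)
j=3 picked index 4: u0 ∈ [-1/22, 3/11)
j=4 picked index 4: u0 ∈ [-7/33, 7/66)
j=5 picked index 5: u0 ∈ [-2/33, 1/6)
intersection: [1/22, 7/66)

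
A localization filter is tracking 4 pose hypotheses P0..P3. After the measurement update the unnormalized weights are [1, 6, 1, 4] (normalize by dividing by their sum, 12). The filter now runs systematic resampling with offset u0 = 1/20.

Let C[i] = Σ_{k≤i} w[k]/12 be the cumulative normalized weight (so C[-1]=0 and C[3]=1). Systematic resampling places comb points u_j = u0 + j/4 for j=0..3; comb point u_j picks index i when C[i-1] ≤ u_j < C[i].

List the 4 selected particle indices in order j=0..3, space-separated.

0 1 1 3

C = [1/12, 7/12, 2/3, 1]
j=0: u_0=1/20 ∈ [0, 1/12) → index 0
j=1: u_1=3/10 ∈ [1/12, 7/12) → index 1
j=2: u_2=11/20 ∈ [1/12, 7/12) → index 1
j=3: u_3=4/5 ∈ [2/3, 1) → index 3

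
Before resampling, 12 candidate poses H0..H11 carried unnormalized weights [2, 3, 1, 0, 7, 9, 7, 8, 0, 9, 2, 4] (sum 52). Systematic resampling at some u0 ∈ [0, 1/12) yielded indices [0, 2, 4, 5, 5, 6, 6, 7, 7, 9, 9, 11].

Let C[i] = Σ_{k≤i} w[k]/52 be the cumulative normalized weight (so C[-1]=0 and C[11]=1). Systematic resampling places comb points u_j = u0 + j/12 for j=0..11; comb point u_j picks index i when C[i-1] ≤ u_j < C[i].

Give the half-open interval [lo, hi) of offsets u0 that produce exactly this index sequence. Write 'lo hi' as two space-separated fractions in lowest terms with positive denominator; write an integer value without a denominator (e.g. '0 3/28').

1/78 5/156

C = [1/26, 5/52, 3/26, 3/26, 1/4, 11/26, 29/52, 37/52, 37/52, 23/26, 12/13, 1]
j=0 picked index 0: u0 ∈ [0, 1/26)
j=1 picked index 2: u0 ∈ [1/78, 5/156)
j=2 picked index 4: u0 ∈ [-2/39, 1/12)
j=3 picked index 5: u0 ∈ [0, 9/52)
j=4 picked index 5: u0 ∈ [-1/12, 7/78)
j=5 picked index 6: u0 ∈ [1/156, 11/78)
j=6 picked index 6: u0 ∈ [-1/13, 3/52)
j=7 picked index 7: u0 ∈ [-1/39, 5/39)
j=8 picked index 7: u0 ∈ [-17/156, 7/156)
j=9 picked index 9: u0 ∈ [-1/26, 7/52)
j=10 picked index 9: u0 ∈ [-19/156, 2/39)
j=11 picked index 11: u0 ∈ [1/156, 1/12)
intersection: [1/78, 5/156)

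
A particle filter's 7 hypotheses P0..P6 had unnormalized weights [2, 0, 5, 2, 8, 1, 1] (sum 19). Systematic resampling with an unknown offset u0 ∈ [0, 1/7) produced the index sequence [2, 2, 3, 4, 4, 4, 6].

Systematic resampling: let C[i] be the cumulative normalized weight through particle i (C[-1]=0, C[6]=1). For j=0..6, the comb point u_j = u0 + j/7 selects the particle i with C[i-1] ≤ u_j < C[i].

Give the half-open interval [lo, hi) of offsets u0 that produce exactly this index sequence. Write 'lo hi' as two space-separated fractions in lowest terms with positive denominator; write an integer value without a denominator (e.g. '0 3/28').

2/19 1/7

C = [2/19, 2/19, 7/19, 9/19, 17/19, 18/19, 1]
j=0 picked index 2: u0 ∈ [2/19, 7/19)
j=1 picked index 2: u0 ∈ [-5/133, 30/133)
j=2 picked index 3: u0 ∈ [11/133, 25/133)
j=3 picked index 4: u0 ∈ [6/133, 62/133)
j=4 picked index 4: u0 ∈ [-13/133, 43/133)
j=5 picked index 4: u0 ∈ [-32/133, 24/133)
j=6 picked index 6: u0 ∈ [12/133, 1/7)
intersection: [2/19, 1/7)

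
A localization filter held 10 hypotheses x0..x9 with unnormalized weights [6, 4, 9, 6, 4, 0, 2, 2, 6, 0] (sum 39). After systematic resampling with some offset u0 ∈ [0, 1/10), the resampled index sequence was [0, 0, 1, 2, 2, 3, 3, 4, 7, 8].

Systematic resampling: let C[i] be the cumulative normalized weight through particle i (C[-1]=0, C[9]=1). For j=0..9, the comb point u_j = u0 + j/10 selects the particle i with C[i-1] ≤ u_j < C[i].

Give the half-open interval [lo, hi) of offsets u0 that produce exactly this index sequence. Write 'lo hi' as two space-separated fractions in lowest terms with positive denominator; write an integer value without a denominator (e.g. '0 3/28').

0 8/195

C = [2/13, 10/39, 19/39, 25/39, 29/39, 29/39, 31/39, 11/13, 1, 1]
j=0 picked index 0: u0 ∈ [0, 2/13)
j=1 picked index 0: u0 ∈ [-1/10, 7/130)
j=2 picked index 1: u0 ∈ [-3/65, 11/195)
j=3 picked index 2: u0 ∈ [-17/390, 73/390)
j=4 picked index 2: u0 ∈ [-28/195, 17/195)
j=5 picked index 3: u0 ∈ [-1/78, 11/78)
j=6 picked index 3: u0 ∈ [-22/195, 8/195)
j=7 picked index 4: u0 ∈ [-23/390, 17/390)
j=8 picked index 7: u0 ∈ [-1/195, 3/65)
j=9 picked index 8: u0 ∈ [-7/130, 1/10)
intersection: [0, 8/195)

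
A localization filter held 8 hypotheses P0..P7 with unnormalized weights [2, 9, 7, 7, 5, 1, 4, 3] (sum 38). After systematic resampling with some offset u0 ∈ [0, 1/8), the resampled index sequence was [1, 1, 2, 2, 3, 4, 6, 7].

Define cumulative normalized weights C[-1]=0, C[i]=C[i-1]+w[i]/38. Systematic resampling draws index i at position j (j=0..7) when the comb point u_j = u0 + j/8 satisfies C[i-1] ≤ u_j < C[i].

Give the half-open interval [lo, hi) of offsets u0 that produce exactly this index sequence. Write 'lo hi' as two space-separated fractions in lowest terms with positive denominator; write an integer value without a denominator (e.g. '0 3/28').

5/76 15/152

C = [1/19, 11/38, 9/19, 25/38, 15/19, 31/38, 35/38, 1]
j=0 picked index 1: u0 ∈ [1/19, 11/38)
j=1 picked index 1: u0 ∈ [-11/152, 25/152)
j=2 picked index 2: u0 ∈ [3/76, 17/76)
j=3 picked index 2: u0 ∈ [-13/152, 15/152)
j=4 picked index 3: u0 ∈ [-1/38, 3/19)
j=5 picked index 4: u0 ∈ [5/152, 25/152)
j=6 picked index 6: u0 ∈ [5/76, 13/76)
j=7 picked index 7: u0 ∈ [7/152, 1/8)
intersection: [5/76, 15/152)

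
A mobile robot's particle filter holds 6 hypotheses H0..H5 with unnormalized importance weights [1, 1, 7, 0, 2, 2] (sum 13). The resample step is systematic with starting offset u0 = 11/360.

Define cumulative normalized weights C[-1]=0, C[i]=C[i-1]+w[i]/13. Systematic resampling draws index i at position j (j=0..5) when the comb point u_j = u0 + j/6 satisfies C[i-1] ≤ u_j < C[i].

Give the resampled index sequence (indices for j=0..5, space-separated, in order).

C = [1/13, 2/13, 9/13, 9/13, 11/13, 1]
j=0: u_0=11/360 ∈ [0, 1/13) → index 0
j=1: u_1=71/360 ∈ [2/13, 9/13) → index 2
j=2: u_2=131/360 ∈ [2/13, 9/13) → index 2
j=3: u_3=191/360 ∈ [2/13, 9/13) → index 2
j=4: u_4=251/360 ∈ [9/13, 11/13) → index 4
j=5: u_5=311/360 ∈ [11/13, 1) → index 5

0 2 2 2 4 5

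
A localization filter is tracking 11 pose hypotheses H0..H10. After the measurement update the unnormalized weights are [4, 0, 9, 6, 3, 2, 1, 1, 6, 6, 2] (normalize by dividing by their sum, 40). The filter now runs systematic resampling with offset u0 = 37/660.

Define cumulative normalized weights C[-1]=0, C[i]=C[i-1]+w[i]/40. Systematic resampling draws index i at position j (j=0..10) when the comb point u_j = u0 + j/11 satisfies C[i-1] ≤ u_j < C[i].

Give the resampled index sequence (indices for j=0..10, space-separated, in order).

C = [1/10, 1/10, 13/40, 19/40, 11/20, 3/5, 5/8, 13/20, 4/5, 19/20, 1]
j=0: u_0=37/660 ∈ [0, 1/10) → index 0
j=1: u_1=97/660 ∈ [1/10, 13/40) → index 2
j=2: u_2=157/660 ∈ [1/10, 13/40) → index 2
j=3: u_3=217/660 ∈ [13/40, 19/40) → index 3
j=4: u_4=277/660 ∈ [13/40, 19/40) → index 3
j=5: u_5=337/660 ∈ [19/40, 11/20) → index 4
j=6: u_6=397/660 ∈ [3/5, 5/8) → index 6
j=7: u_7=457/660 ∈ [13/20, 4/5) → index 8
j=8: u_8=47/60 ∈ [13/20, 4/5) → index 8
j=9: u_9=577/660 ∈ [4/5, 19/20) → index 9
j=10: u_10=637/660 ∈ [19/20, 1) → index 10

0 2 2 3 3 4 6 8 8 9 10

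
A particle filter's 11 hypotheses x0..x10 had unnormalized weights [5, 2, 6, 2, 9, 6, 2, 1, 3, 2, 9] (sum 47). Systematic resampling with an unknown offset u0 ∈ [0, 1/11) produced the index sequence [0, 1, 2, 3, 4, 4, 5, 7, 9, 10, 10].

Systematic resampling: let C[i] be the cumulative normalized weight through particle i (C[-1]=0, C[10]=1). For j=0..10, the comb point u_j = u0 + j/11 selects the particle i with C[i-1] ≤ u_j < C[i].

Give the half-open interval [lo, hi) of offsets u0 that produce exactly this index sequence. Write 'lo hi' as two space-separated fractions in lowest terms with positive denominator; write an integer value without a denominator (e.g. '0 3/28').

C = [5/47, 7/47, 13/47, 15/47, 24/47, 30/47, 32/47, 33/47, 36/47, 38/47, 1]
j=0 picked index 0: u0 ∈ [0, 5/47)
j=1 picked index 1: u0 ∈ [8/517, 30/517)
j=2 picked index 2: u0 ∈ [-17/517, 49/517)
j=3 picked index 3: u0 ∈ [2/517, 24/517)
j=4 picked index 4: u0 ∈ [-23/517, 76/517)
j=5 picked index 4: u0 ∈ [-70/517, 29/517)
j=6 picked index 5: u0 ∈ [-18/517, 48/517)
j=7 picked index 7: u0 ∈ [23/517, 34/517)
j=8 picked index 9: u0 ∈ [20/517, 42/517)
j=9 picked index 10: u0 ∈ [-5/517, 2/11)
j=10 picked index 10: u0 ∈ [-52/517, 1/11)
intersection: [23/517, 24/517)

23/517 24/517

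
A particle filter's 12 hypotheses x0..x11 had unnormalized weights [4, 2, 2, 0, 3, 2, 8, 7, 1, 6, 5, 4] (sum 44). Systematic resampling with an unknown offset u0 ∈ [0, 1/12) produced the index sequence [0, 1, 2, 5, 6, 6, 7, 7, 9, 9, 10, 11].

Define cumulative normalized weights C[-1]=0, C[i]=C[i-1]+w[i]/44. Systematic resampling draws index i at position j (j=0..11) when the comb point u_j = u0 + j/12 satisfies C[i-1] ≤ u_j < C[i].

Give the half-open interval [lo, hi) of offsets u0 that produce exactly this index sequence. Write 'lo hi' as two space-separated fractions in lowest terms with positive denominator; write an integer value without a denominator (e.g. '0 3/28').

1/132 1/66

C = [1/11, 3/22, 2/11, 2/11, 1/4, 13/44, 21/44, 7/11, 29/44, 35/44, 10/11, 1]
j=0 picked index 0: u0 ∈ [0, 1/11)
j=1 picked index 1: u0 ∈ [1/132, 7/132)
j=2 picked index 2: u0 ∈ [-1/33, 1/66)
j=3 picked index 5: u0 ∈ [0, 1/22)
j=4 picked index 6: u0 ∈ [-5/132, 19/132)
j=5 picked index 6: u0 ∈ [-4/33, 2/33)
j=6 picked index 7: u0 ∈ [-1/44, 3/22)
j=7 picked index 7: u0 ∈ [-7/66, 7/132)
j=8 picked index 9: u0 ∈ [-1/132, 17/132)
j=9 picked index 9: u0 ∈ [-1/11, 1/22)
j=10 picked index 10: u0 ∈ [-5/132, 5/66)
j=11 picked index 11: u0 ∈ [-1/132, 1/12)
intersection: [1/132, 1/66)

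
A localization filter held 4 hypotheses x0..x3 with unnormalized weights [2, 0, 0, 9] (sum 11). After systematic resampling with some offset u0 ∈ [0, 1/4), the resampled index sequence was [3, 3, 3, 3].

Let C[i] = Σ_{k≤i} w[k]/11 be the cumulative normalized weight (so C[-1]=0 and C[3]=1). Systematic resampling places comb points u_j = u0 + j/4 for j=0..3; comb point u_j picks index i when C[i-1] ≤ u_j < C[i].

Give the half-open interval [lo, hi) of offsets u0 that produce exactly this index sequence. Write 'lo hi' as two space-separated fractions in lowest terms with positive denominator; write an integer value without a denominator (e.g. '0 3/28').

2/11 1/4

C = [2/11, 2/11, 2/11, 1]
j=0 picked index 3: u0 ∈ [2/11, 1)
j=1 picked index 3: u0 ∈ [-3/44, 3/4)
j=2 picked index 3: u0 ∈ [-7/22, 1/2)
j=3 picked index 3: u0 ∈ [-25/44, 1/4)
intersection: [2/11, 1/4)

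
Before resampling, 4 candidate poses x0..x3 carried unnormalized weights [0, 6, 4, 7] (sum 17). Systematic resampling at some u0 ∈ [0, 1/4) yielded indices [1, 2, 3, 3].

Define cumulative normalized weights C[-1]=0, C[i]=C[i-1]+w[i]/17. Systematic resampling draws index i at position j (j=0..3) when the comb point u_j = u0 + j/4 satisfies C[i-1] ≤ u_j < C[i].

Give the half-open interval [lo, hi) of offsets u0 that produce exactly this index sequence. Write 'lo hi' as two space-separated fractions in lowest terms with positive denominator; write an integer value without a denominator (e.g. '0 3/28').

C = [0, 6/17, 10/17, 1]
j=0 picked index 1: u0 ∈ [0, 6/17)
j=1 picked index 2: u0 ∈ [7/68, 23/68)
j=2 picked index 3: u0 ∈ [3/34, 1/2)
j=3 picked index 3: u0 ∈ [-11/68, 1/4)
intersection: [7/68, 1/4)

7/68 1/4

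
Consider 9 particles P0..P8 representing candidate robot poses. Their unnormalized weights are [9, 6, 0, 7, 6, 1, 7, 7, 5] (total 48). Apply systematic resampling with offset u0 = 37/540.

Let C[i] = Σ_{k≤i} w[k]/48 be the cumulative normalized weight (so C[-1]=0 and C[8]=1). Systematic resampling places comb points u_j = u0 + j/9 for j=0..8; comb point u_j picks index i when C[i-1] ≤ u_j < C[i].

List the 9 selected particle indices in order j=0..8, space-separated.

C = [3/16, 5/16, 5/16, 11/24, 7/12, 29/48, 3/4, 43/48, 1]
j=0: u_0=37/540 ∈ [0, 3/16) → index 0
j=1: u_1=97/540 ∈ [0, 3/16) → index 0
j=2: u_2=157/540 ∈ [3/16, 5/16) → index 1
j=3: u_3=217/540 ∈ [5/16, 11/24) → index 3
j=4: u_4=277/540 ∈ [11/24, 7/12) → index 4
j=5: u_5=337/540 ∈ [29/48, 3/4) → index 6
j=6: u_6=397/540 ∈ [29/48, 3/4) → index 6
j=7: u_7=457/540 ∈ [3/4, 43/48) → index 7
j=8: u_8=517/540 ∈ [43/48, 1) → index 8

0 0 1 3 4 6 6 7 8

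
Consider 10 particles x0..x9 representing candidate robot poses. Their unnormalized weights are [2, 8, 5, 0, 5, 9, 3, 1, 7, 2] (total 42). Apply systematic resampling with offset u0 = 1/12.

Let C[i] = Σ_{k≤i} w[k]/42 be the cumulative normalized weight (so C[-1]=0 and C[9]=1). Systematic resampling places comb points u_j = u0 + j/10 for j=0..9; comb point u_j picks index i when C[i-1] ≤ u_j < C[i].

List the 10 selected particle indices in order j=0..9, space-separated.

C = [1/21, 5/21, 5/14, 5/14, 10/21, 29/42, 16/21, 11/14, 20/21, 1]
j=0: u_0=1/12 ∈ [1/21, 5/21) → index 1
j=1: u_1=11/60 ∈ [1/21, 5/21) → index 1
j=2: u_2=17/60 ∈ [5/21, 5/14) → index 2
j=3: u_3=23/60 ∈ [5/14, 10/21) → index 4
j=4: u_4=29/60 ∈ [10/21, 29/42) → index 5
j=5: u_5=7/12 ∈ [10/21, 29/42) → index 5
j=6: u_6=41/60 ∈ [10/21, 29/42) → index 5
j=7: u_7=47/60 ∈ [16/21, 11/14) → index 7
j=8: u_8=53/60 ∈ [11/14, 20/21) → index 8
j=9: u_9=59/60 ∈ [20/21, 1) → index 9

1 1 2 4 5 5 5 7 8 9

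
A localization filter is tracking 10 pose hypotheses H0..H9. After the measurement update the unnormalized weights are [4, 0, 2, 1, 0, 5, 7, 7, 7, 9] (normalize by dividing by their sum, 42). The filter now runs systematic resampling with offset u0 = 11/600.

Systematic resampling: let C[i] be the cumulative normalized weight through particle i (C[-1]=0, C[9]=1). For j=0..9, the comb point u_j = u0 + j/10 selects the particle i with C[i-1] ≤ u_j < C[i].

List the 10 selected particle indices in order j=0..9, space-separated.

0 2 5 6 6 7 7 8 9 9

C = [2/21, 2/21, 1/7, 1/6, 1/6, 2/7, 19/42, 13/21, 11/14, 1]
j=0: u_0=11/600 ∈ [0, 2/21) → index 0
j=1: u_1=71/600 ∈ [2/21, 1/7) → index 2
j=2: u_2=131/600 ∈ [1/6, 2/7) → index 5
j=3: u_3=191/600 ∈ [2/7, 19/42) → index 6
j=4: u_4=251/600 ∈ [2/7, 19/42) → index 6
j=5: u_5=311/600 ∈ [19/42, 13/21) → index 7
j=6: u_6=371/600 ∈ [19/42, 13/21) → index 7
j=7: u_7=431/600 ∈ [13/21, 11/14) → index 8
j=8: u_8=491/600 ∈ [11/14, 1) → index 9
j=9: u_9=551/600 ∈ [11/14, 1) → index 9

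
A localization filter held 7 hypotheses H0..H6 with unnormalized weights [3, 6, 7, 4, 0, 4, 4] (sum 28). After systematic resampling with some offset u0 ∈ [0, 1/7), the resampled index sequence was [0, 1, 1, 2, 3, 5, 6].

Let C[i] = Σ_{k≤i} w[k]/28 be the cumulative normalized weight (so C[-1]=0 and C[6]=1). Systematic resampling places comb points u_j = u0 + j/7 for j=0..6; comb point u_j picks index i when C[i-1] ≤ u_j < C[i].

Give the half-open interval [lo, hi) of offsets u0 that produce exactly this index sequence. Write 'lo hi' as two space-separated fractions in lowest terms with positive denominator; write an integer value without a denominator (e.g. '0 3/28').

0 1/28

C = [3/28, 9/28, 4/7, 5/7, 5/7, 6/7, 1]
j=0 picked index 0: u0 ∈ [0, 3/28)
j=1 picked index 1: u0 ∈ [-1/28, 5/28)
j=2 picked index 1: u0 ∈ [-5/28, 1/28)
j=3 picked index 2: u0 ∈ [-3/28, 1/7)
j=4 picked index 3: u0 ∈ [0, 1/7)
j=5 picked index 5: u0 ∈ [0, 1/7)
j=6 picked index 6: u0 ∈ [0, 1/7)
intersection: [0, 1/28)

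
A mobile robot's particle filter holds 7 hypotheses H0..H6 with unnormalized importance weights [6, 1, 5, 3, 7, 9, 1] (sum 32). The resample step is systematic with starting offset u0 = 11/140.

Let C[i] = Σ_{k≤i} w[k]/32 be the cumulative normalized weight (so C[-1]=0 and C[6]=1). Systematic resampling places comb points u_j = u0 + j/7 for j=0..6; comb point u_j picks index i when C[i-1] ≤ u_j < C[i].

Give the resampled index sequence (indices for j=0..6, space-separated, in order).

C = [3/16, 7/32, 3/8, 15/32, 11/16, 31/32, 1]
j=0: u_0=11/140 ∈ [0, 3/16) → index 0
j=1: u_1=31/140 ∈ [7/32, 3/8) → index 2
j=2: u_2=51/140 ∈ [7/32, 3/8) → index 2
j=3: u_3=71/140 ∈ [15/32, 11/16) → index 4
j=4: u_4=13/20 ∈ [15/32, 11/16) → index 4
j=5: u_5=111/140 ∈ [11/16, 31/32) → index 5
j=6: u_6=131/140 ∈ [11/16, 31/32) → index 5

0 2 2 4 4 5 5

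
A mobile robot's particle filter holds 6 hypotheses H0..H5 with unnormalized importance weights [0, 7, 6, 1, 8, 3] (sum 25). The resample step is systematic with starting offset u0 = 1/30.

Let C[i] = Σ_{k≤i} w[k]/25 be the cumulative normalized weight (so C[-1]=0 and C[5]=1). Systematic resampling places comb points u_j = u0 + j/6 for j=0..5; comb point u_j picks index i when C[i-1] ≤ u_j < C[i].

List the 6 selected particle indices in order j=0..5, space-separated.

1 1 2 3 4 4

C = [0, 7/25, 13/25, 14/25, 22/25, 1]
j=0: u_0=1/30 ∈ [0, 7/25) → index 1
j=1: u_1=1/5 ∈ [0, 7/25) → index 1
j=2: u_2=11/30 ∈ [7/25, 13/25) → index 2
j=3: u_3=8/15 ∈ [13/25, 14/25) → index 3
j=4: u_4=7/10 ∈ [14/25, 22/25) → index 4
j=5: u_5=13/15 ∈ [14/25, 22/25) → index 4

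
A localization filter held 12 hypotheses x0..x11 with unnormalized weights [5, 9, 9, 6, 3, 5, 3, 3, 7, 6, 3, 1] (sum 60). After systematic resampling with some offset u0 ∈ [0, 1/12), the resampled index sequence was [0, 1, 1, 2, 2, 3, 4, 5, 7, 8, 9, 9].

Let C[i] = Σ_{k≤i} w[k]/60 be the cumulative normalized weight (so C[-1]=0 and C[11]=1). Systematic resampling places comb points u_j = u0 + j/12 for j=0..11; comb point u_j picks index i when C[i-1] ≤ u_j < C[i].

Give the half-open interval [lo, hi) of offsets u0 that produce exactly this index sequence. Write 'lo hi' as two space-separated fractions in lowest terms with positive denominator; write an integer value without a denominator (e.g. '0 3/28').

C = [1/12, 7/30, 23/60, 29/60, 8/15, 37/60, 2/3, 43/60, 5/6, 14/15, 59/60, 1]
j=0 picked index 0: u0 ∈ [0, 1/12)
j=1 picked index 1: u0 ∈ [0, 3/20)
j=2 picked index 1: u0 ∈ [-1/12, 1/15)
j=3 picked index 2: u0 ∈ [-1/60, 2/15)
j=4 picked index 2: u0 ∈ [-1/10, 1/20)
j=5 picked index 3: u0 ∈ [-1/30, 1/15)
j=6 picked index 4: u0 ∈ [-1/60, 1/30)
j=7 picked index 5: u0 ∈ [-1/20, 1/30)
j=8 picked index 7: u0 ∈ [0, 1/20)
j=9 picked index 8: u0 ∈ [-1/30, 1/12)
j=10 picked index 9: u0 ∈ [0, 1/10)
j=11 picked index 9: u0 ∈ [-1/12, 1/60)
intersection: [0, 1/60)

0 1/60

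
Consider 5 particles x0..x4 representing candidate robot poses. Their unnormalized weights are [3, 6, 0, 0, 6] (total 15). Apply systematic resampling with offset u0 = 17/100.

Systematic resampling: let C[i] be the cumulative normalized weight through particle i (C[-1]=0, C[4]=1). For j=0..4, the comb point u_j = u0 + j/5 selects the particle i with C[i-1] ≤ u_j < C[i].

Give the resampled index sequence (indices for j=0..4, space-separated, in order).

C = [1/5, 3/5, 3/5, 3/5, 1]
j=0: u_0=17/100 ∈ [0, 1/5) → index 0
j=1: u_1=37/100 ∈ [1/5, 3/5) → index 1
j=2: u_2=57/100 ∈ [1/5, 3/5) → index 1
j=3: u_3=77/100 ∈ [3/5, 1) → index 4
j=4: u_4=97/100 ∈ [3/5, 1) → index 4

0 1 1 4 4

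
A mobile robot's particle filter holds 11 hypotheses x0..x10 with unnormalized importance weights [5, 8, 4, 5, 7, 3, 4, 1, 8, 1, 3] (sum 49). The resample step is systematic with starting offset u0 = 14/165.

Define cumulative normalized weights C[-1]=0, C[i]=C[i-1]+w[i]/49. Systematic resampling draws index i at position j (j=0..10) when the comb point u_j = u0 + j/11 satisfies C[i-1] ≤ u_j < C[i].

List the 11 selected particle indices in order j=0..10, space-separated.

C = [5/49, 13/49, 17/49, 22/49, 29/49, 32/49, 36/49, 37/49, 45/49, 46/49, 1]
j=0: u_0=14/165 ∈ [0, 5/49) → index 0
j=1: u_1=29/165 ∈ [5/49, 13/49) → index 1
j=2: u_2=4/15 ∈ [13/49, 17/49) → index 2
j=3: u_3=59/165 ∈ [17/49, 22/49) → index 3
j=4: u_4=74/165 ∈ [17/49, 22/49) → index 3
j=5: u_5=89/165 ∈ [22/49, 29/49) → index 4
j=6: u_6=104/165 ∈ [29/49, 32/49) → index 5
j=7: u_7=119/165 ∈ [32/49, 36/49) → index 6
j=8: u_8=134/165 ∈ [37/49, 45/49) → index 8
j=9: u_9=149/165 ∈ [37/49, 45/49) → index 8
j=10: u_10=164/165 ∈ [46/49, 1) → index 10

0 1 2 3 3 4 5 6 8 8 10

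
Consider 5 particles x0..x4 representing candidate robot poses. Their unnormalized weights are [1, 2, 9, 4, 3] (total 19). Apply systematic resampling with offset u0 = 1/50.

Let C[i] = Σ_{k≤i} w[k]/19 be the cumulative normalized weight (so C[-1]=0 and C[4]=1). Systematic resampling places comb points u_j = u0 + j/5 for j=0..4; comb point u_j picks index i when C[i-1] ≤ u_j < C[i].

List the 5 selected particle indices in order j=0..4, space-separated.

C = [1/19, 3/19, 12/19, 16/19, 1]
j=0: u_0=1/50 ∈ [0, 1/19) → index 0
j=1: u_1=11/50 ∈ [3/19, 12/19) → index 2
j=2: u_2=21/50 ∈ [3/19, 12/19) → index 2
j=3: u_3=31/50 ∈ [3/19, 12/19) → index 2
j=4: u_4=41/50 ∈ [12/19, 16/19) → index 3

0 2 2 2 3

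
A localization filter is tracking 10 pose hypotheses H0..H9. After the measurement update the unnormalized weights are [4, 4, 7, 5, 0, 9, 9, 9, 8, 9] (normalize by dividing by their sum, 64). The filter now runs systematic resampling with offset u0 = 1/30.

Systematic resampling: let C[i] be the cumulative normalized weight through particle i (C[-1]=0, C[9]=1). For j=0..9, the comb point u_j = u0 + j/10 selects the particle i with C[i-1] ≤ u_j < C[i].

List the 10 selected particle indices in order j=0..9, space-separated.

C = [1/16, 1/8, 15/64, 5/16, 5/16, 29/64, 19/32, 47/64, 55/64, 1]
j=0: u_0=1/30 ∈ [0, 1/16) → index 0
j=1: u_1=2/15 ∈ [1/8, 15/64) → index 2
j=2: u_2=7/30 ∈ [1/8, 15/64) → index 2
j=3: u_3=1/3 ∈ [5/16, 29/64) → index 5
j=4: u_4=13/30 ∈ [5/16, 29/64) → index 5
j=5: u_5=8/15 ∈ [29/64, 19/32) → index 6
j=6: u_6=19/30 ∈ [19/32, 47/64) → index 7
j=7: u_7=11/15 ∈ [19/32, 47/64) → index 7
j=8: u_8=5/6 ∈ [47/64, 55/64) → index 8
j=9: u_9=14/15 ∈ [55/64, 1) → index 9

0 2 2 5 5 6 7 7 8 9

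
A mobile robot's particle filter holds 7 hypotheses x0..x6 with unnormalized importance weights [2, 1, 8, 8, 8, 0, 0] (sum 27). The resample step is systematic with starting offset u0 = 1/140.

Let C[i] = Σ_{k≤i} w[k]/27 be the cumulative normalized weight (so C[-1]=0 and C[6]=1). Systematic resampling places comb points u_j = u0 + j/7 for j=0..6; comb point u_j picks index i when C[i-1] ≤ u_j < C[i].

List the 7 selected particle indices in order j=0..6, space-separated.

0 2 2 3 3 4 4

C = [2/27, 1/9, 11/27, 19/27, 1, 1, 1]
j=0: u_0=1/140 ∈ [0, 2/27) → index 0
j=1: u_1=3/20 ∈ [1/9, 11/27) → index 2
j=2: u_2=41/140 ∈ [1/9, 11/27) → index 2
j=3: u_3=61/140 ∈ [11/27, 19/27) → index 3
j=4: u_4=81/140 ∈ [11/27, 19/27) → index 3
j=5: u_5=101/140 ∈ [19/27, 1) → index 4
j=6: u_6=121/140 ∈ [19/27, 1) → index 4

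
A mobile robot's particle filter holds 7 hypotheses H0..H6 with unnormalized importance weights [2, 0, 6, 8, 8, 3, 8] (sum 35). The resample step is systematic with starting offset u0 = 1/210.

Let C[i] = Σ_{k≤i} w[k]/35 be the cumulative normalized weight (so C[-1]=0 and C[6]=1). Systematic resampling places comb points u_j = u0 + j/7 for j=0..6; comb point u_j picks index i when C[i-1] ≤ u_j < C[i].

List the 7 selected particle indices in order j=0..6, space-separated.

0 2 3 3 4 5 6

C = [2/35, 2/35, 8/35, 16/35, 24/35, 27/35, 1]
j=0: u_0=1/210 ∈ [0, 2/35) → index 0
j=1: u_1=31/210 ∈ [2/35, 8/35) → index 2
j=2: u_2=61/210 ∈ [8/35, 16/35) → index 3
j=3: u_3=13/30 ∈ [8/35, 16/35) → index 3
j=4: u_4=121/210 ∈ [16/35, 24/35) → index 4
j=5: u_5=151/210 ∈ [24/35, 27/35) → index 5
j=6: u_6=181/210 ∈ [27/35, 1) → index 6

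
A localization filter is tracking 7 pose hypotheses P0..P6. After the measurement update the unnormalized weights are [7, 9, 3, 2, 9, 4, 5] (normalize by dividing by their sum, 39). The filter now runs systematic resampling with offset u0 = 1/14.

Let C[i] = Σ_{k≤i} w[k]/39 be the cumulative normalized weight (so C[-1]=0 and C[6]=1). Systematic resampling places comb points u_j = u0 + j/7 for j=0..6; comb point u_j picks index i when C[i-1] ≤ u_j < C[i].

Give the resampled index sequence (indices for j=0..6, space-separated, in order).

C = [7/39, 16/39, 19/39, 7/13, 10/13, 34/39, 1]
j=0: u_0=1/14 ∈ [0, 7/39) → index 0
j=1: u_1=3/14 ∈ [7/39, 16/39) → index 1
j=2: u_2=5/14 ∈ [7/39, 16/39) → index 1
j=3: u_3=1/2 ∈ [19/39, 7/13) → index 3
j=4: u_4=9/14 ∈ [7/13, 10/13) → index 4
j=5: u_5=11/14 ∈ [10/13, 34/39) → index 5
j=6: u_6=13/14 ∈ [34/39, 1) → index 6

0 1 1 3 4 5 6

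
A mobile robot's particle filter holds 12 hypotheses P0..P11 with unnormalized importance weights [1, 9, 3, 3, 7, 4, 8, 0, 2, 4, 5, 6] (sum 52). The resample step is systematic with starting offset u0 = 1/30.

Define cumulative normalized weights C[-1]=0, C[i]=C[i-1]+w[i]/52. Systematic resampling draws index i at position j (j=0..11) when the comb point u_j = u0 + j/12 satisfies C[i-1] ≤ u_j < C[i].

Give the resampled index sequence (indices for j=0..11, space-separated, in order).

1 1 2 3 4 5 6 6 8 9 10 11

C = [1/52, 5/26, 1/4, 4/13, 23/52, 27/52, 35/52, 35/52, 37/52, 41/52, 23/26, 1]
j=0: u_0=1/30 ∈ [1/52, 5/26) → index 1
j=1: u_1=7/60 ∈ [1/52, 5/26) → index 1
j=2: u_2=1/5 ∈ [5/26, 1/4) → index 2
j=3: u_3=17/60 ∈ [1/4, 4/13) → index 3
j=4: u_4=11/30 ∈ [4/13, 23/52) → index 4
j=5: u_5=9/20 ∈ [23/52, 27/52) → index 5
j=6: u_6=8/15 ∈ [27/52, 35/52) → index 6
j=7: u_7=37/60 ∈ [27/52, 35/52) → index 6
j=8: u_8=7/10 ∈ [35/52, 37/52) → index 8
j=9: u_9=47/60 ∈ [37/52, 41/52) → index 9
j=10: u_10=13/15 ∈ [41/52, 23/26) → index 10
j=11: u_11=19/20 ∈ [23/26, 1) → index 11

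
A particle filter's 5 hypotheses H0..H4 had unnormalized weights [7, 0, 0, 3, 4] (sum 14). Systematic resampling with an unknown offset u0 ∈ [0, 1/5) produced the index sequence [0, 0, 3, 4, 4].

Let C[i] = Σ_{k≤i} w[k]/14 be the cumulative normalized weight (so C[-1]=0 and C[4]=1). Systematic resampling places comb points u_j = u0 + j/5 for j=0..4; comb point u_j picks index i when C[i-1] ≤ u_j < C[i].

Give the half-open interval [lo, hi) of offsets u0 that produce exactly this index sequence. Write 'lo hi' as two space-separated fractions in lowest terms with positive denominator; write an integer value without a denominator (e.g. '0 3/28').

C = [1/2, 1/2, 1/2, 5/7, 1]
j=0 picked index 0: u0 ∈ [0, 1/2)
j=1 picked index 0: u0 ∈ [-1/5, 3/10)
j=2 picked index 3: u0 ∈ [1/10, 11/35)
j=3 picked index 4: u0 ∈ [4/35, 2/5)
j=4 picked index 4: u0 ∈ [-3/35, 1/5)
intersection: [4/35, 1/5)

4/35 1/5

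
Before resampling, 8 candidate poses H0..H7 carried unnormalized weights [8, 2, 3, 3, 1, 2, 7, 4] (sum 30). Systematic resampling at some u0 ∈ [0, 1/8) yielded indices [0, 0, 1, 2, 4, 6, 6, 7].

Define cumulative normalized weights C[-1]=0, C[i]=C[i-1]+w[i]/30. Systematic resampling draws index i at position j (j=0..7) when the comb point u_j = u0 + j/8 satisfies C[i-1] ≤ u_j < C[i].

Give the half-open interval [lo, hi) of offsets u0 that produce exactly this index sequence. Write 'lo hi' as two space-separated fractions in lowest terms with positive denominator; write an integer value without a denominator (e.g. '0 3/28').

C = [4/15, 1/3, 13/30, 8/15, 17/30, 19/30, 13/15, 1]
j=0 picked index 0: u0 ∈ [0, 4/15)
j=1 picked index 0: u0 ∈ [-1/8, 17/120)
j=2 picked index 1: u0 ∈ [1/60, 1/12)
j=3 picked index 2: u0 ∈ [-1/24, 7/120)
j=4 picked index 4: u0 ∈ [1/30, 1/15)
j=5 picked index 6: u0 ∈ [1/120, 29/120)
j=6 picked index 6: u0 ∈ [-7/60, 7/60)
j=7 picked index 7: u0 ∈ [-1/120, 1/8)
intersection: [1/30, 7/120)

1/30 7/120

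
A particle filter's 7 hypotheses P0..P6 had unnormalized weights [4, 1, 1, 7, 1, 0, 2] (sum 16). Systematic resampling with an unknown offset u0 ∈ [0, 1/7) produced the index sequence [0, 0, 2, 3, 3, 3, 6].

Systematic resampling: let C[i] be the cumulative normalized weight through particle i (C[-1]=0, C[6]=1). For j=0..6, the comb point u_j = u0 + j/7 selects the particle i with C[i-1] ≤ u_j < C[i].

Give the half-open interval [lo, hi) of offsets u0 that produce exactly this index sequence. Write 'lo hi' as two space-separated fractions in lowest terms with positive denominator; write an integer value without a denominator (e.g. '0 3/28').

C = [1/4, 5/16, 3/8, 13/16, 7/8, 7/8, 1]
j=0 picked index 0: u0 ∈ [0, 1/4)
j=1 picked index 0: u0 ∈ [-1/7, 3/28)
j=2 picked index 2: u0 ∈ [3/112, 5/56)
j=3 picked index 3: u0 ∈ [-3/56, 43/112)
j=4 picked index 3: u0 ∈ [-11/56, 27/112)
j=5 picked index 3: u0 ∈ [-19/56, 11/112)
j=6 picked index 6: u0 ∈ [1/56, 1/7)
intersection: [3/112, 5/56)

3/112 5/56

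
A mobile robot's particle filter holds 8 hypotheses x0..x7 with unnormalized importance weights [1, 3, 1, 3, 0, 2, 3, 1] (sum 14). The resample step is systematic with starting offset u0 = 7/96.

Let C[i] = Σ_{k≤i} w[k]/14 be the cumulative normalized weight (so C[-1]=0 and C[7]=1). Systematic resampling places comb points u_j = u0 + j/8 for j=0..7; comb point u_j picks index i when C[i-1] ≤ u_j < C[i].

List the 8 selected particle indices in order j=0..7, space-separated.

1 1 2 3 5 5 6 7

C = [1/14, 2/7, 5/14, 4/7, 4/7, 5/7, 13/14, 1]
j=0: u_0=7/96 ∈ [1/14, 2/7) → index 1
j=1: u_1=19/96 ∈ [1/14, 2/7) → index 1
j=2: u_2=31/96 ∈ [2/7, 5/14) → index 2
j=3: u_3=43/96 ∈ [5/14, 4/7) → index 3
j=4: u_4=55/96 ∈ [4/7, 5/7) → index 5
j=5: u_5=67/96 ∈ [4/7, 5/7) → index 5
j=6: u_6=79/96 ∈ [5/7, 13/14) → index 6
j=7: u_7=91/96 ∈ [13/14, 1) → index 7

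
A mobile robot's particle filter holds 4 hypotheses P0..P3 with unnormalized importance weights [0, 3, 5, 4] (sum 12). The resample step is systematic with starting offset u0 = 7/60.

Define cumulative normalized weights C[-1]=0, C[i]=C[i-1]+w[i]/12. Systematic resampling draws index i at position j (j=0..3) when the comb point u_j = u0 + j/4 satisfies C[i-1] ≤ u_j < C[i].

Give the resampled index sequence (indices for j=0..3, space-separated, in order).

1 2 2 3

C = [0, 1/4, 2/3, 1]
j=0: u_0=7/60 ∈ [0, 1/4) → index 1
j=1: u_1=11/30 ∈ [1/4, 2/3) → index 2
j=2: u_2=37/60 ∈ [1/4, 2/3) → index 2
j=3: u_3=13/15 ∈ [2/3, 1) → index 3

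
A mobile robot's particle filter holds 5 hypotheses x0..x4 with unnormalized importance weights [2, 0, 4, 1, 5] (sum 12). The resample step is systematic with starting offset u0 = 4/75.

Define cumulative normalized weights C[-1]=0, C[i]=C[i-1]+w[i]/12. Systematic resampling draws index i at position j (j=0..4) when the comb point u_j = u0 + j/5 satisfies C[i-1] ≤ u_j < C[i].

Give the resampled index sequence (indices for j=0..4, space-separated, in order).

0 2 2 4 4

C = [1/6, 1/6, 1/2, 7/12, 1]
j=0: u_0=4/75 ∈ [0, 1/6) → index 0
j=1: u_1=19/75 ∈ [1/6, 1/2) → index 2
j=2: u_2=34/75 ∈ [1/6, 1/2) → index 2
j=3: u_3=49/75 ∈ [7/12, 1) → index 4
j=4: u_4=64/75 ∈ [7/12, 1) → index 4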